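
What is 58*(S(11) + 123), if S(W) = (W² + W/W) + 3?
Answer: 14384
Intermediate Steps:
S(W) = 4 + W² (S(W) = (W² + 1) + 3 = (1 + W²) + 3 = 4 + W²)
58*(S(11) + 123) = 58*((4 + 11²) + 123) = 58*((4 + 121) + 123) = 58*(125 + 123) = 58*248 = 14384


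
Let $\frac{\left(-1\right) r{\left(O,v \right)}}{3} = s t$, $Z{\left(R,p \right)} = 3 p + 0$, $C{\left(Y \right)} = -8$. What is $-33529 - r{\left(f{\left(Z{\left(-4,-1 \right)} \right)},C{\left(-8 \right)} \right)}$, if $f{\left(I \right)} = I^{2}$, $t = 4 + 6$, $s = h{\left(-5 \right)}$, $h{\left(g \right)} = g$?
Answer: $-33679$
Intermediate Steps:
$s = -5$
$t = 10$
$Z{\left(R,p \right)} = 3 p$
$r{\left(O,v \right)} = 150$ ($r{\left(O,v \right)} = - 3 \left(\left(-5\right) 10\right) = \left(-3\right) \left(-50\right) = 150$)
$-33529 - r{\left(f{\left(Z{\left(-4,-1 \right)} \right)},C{\left(-8 \right)} \right)} = -33529 - 150 = -33679$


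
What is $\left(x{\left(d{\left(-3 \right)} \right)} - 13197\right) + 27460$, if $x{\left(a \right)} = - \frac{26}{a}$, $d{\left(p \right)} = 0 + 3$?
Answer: $\frac{42763}{3} \approx 14254.0$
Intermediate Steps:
$d{\left(p \right)} = 3$
$\left(x{\left(d{\left(-3 \right)} \right)} - 13197\right) + 27460 = \left(- \frac{26}{3} - 13197\right) + 27460 = - \frac{39617}{3} + 27460 = \frac{42763}{3}$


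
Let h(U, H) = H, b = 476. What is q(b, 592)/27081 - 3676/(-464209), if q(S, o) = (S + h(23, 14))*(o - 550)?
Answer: 3217656992/4190414643 ≈ 0.76786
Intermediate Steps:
q(S, o) = (-550 + o)*(14 + S) (q(S, o) = (S + 14)*(o - 550) = (14 + S)*(-550 + o) = (-550 + o)*(14 + S))
q(b, 592)/27081 - 3676/(-464209) = (-7700 - 550*476 + 14*592 + 476*592)/27081 - 3676/(-464209) = (-7700 - 261800 + 8288 + 281792)*(1/27081) - 3676*(-1/464209) = 20580*(1/27081) + 3676/464209 = 6860/9027 + 3676/464209 = 3217656992/4190414643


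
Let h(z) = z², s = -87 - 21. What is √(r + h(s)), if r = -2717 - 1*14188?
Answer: I*√5241 ≈ 72.395*I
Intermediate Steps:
r = -16905 (r = -2717 - 14188 = -16905)
s = -108
√(r + h(s)) = √(-16905 + (-108)²) = √(-16905 + 11664) = √(-5241) = I*√5241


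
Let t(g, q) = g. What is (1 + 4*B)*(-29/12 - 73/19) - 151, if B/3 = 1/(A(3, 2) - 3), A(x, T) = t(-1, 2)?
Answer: -15787/114 ≈ -138.48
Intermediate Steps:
A(x, T) = -1
B = -3/4 (B = 3/(-1 - 3) = 3/(-4) = 3*(-1/4) = -3/4 ≈ -0.75000)
(1 + 4*B)*(-29/12 - 73/19) - 151 = (1 + 4*(-3/4))*(-29/12 - 73/19) - 151 = (1 - 3)*(-29*1/12 - 73*1/19) - 151 = -2*(-29/12 - 73/19) - 151 = -2*(-1427/228) - 151 = 1427/114 - 151 = -15787/114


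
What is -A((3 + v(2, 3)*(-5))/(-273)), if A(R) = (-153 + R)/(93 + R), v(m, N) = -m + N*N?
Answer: 41737/25421 ≈ 1.6418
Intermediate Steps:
v(m, N) = N² - m (v(m, N) = -m + N² = N² - m)
A(R) = (-153 + R)/(93 + R)
-A((3 + v(2, 3)*(-5))/(-273)) = -(-153 + (3 + (3² - 1*2)*(-5))/(-273))/(93 + (3 + (3² - 1*2)*(-5))/(-273)) = -(-153 + (3 + (9 - 2)*(-5))*(-1/273))/(93 + (3 + (9 - 2)*(-5))*(-1/273)) = -(-153 + (3 + 7*(-5))*(-1/273))/(93 + (3 + 7*(-5))*(-1/273)) = -(-153 + (3 - 35)*(-1/273))/(93 + (3 - 35)*(-1/273)) = -(-153 - 32*(-1/273))/(93 - 32*(-1/273)) = -(-153 + 32/273)/(93 + 32/273) = -(-41737)/(25421/273*273) = -273*(-41737)/(25421*273) = -1*(-41737/25421) = 41737/25421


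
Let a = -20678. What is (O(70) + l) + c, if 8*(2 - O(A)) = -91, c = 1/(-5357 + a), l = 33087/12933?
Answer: 14306432327/897895080 ≈ 15.933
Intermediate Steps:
l = 11029/4311 (l = 33087*(1/12933) = 11029/4311 ≈ 2.5583)
c = -1/26035 (c = 1/(-5357 - 20678) = 1/(-26035) = -1/26035 ≈ -3.8410e-5)
O(A) = 107/8 (O(A) = 2 - 1/8*(-91) = 2 + 91/8 = 107/8)
(O(70) + l) + c = (107/8 + 11029/4311) - 1/26035 = 549509/34488 - 1/26035 = 14306432327/897895080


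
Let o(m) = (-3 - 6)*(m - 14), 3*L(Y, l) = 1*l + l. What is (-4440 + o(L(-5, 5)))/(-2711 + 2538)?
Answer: 4344/173 ≈ 25.110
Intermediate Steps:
L(Y, l) = 2*l/3 (L(Y, l) = (1*l + l)/3 = (l + l)/3 = (2*l)/3 = 2*l/3)
o(m) = 126 - 9*m (o(m) = -9*(-14 + m) = 126 - 9*m)
(-4440 + o(L(-5, 5)))/(-2711 + 2538) = (-4440 + (126 - 6*5))/(-2711 + 2538) = (-4440 + (126 - 9*10/3))/(-173) = (-4440 + (126 - 30))*(-1/173) = (-4440 + 96)*(-1/173) = -4344*(-1/173) = 4344/173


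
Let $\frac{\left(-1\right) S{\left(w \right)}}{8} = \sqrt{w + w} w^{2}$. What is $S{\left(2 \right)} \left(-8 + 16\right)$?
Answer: $-512$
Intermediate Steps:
$S{\left(w \right)} = - 8 \sqrt{2} w^{\frac{5}{2}}$ ($S{\left(w \right)} = - 8 \sqrt{w + w} w^{2} = - 8 \sqrt{2 w} w^{2} = - 8 \sqrt{2} \sqrt{w} w^{2} = - 8 \sqrt{2} w^{\frac{5}{2}}$)
$S{\left(2 \right)} \left(-8 + 16\right) = - 8 \sqrt{2} \cdot 2^{\frac{5}{2}} \left(-8 + 16\right) = - 8 \sqrt{2} \cdot 4 \sqrt{2} \cdot 8 = \left(-64\right) 8 = -512$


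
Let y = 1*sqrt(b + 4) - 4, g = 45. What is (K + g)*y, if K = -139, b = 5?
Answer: 94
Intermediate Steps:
y = -1 (y = 1*sqrt(5 + 4) - 4 = 1*sqrt(9) - 4 = 1*3 - 4 = 3 - 4 = -1)
(K + g)*y = (-139 + 45)*(-1) = -94*(-1) = 94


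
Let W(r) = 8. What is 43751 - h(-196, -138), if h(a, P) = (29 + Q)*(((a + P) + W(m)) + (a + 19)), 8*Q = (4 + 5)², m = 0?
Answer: 507447/8 ≈ 63431.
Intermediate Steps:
Q = 81/8 (Q = (4 + 5)²/8 = (⅛)*9² = (⅛)*81 = 81/8 ≈ 10.125)
h(a, P) = 8451/8 + 313*a/4 + 313*P/8 (h(a, P) = (29 + 81/8)*(((a + P) + 8) + (a + 19)) = 313*(((P + a) + 8) + (19 + a))/8 = 313*((8 + P + a) + (19 + a))/8 = 313*(27 + P + 2*a)/8 = 8451/8 + 313*a/4 + 313*P/8)
43751 - h(-196, -138) = 43751 - (8451/8 + (313/4)*(-196) + (313/8)*(-138)) = 43751 - (8451/8 - 15337 - 21597/4) = 43751 - 1*(-157439/8) = 43751 + 157439/8 = 507447/8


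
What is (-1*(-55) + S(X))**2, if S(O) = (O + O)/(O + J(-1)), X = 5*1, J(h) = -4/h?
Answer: 255025/81 ≈ 3148.5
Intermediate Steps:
X = 5
S(O) = 2*O/(4 + O) (S(O) = (O + O)/(O - 4/(-1)) = (2*O)/(O - 4*(-1)) = (2*O)/(O + 4) = (2*O)/(4 + O) = 2*O/(4 + O))
(-1*(-55) + S(X))**2 = (-1*(-55) + 2*5/(4 + 5))**2 = (55 + 2*5/9)**2 = (55 + 2*5*(1/9))**2 = (55 + 10/9)**2 = (505/9)**2 = 255025/81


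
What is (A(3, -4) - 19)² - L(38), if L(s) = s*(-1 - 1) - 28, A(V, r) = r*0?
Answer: 465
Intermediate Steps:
A(V, r) = 0
L(s) = -28 - 2*s (L(s) = s*(-2) - 28 = -2*s - 28 = -28 - 2*s)
(A(3, -4) - 19)² - L(38) = (0 - 19)² - (-28 - 2*38) = (-19)² - (-28 - 76) = 361 - 1*(-104) = 361 + 104 = 465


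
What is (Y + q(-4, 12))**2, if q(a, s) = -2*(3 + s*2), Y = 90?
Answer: 1296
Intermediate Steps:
q(a, s) = -6 - 4*s (q(a, s) = -2*(3 + 2*s) = -6 - 4*s)
(Y + q(-4, 12))**2 = (90 + (-6 - 4*12))**2 = (90 + (-6 - 48))**2 = (90 - 54)**2 = 36**2 = 1296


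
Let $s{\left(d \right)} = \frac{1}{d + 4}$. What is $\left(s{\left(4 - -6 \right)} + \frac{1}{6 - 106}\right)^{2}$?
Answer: $\frac{1849}{490000} \approx 0.0037735$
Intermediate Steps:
$s{\left(d \right)} = \frac{1}{4 + d}$
$\left(s{\left(4 - -6 \right)} + \frac{1}{6 - 106}\right)^{2} = \left(\frac{1}{4 + \left(4 - -6\right)} + \frac{1}{6 - 106}\right)^{2} = \left(\frac{1}{4 + \left(4 + 6\right)} + \frac{1}{-100}\right)^{2} = \left(\frac{1}{4 + 10} - \frac{1}{100}\right)^{2} = \left(\frac{1}{14} - \frac{1}{100}\right)^{2} = \left(\frac{43}{700}\right)^{2} = \frac{1849}{490000}$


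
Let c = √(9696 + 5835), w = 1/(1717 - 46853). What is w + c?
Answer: -1/45136 + √15531 ≈ 124.62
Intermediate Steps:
w = -1/45136 (w = 1/(-45136) = -1/45136 ≈ -2.2155e-5)
c = √15531 ≈ 124.62
w + c = -1/45136 + √15531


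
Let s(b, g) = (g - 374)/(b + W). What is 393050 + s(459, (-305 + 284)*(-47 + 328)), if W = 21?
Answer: 37731545/96 ≈ 3.9304e+5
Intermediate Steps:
s(b, g) = (-374 + g)/(21 + b) (s(b, g) = (g - 374)/(b + 21) = (-374 + g)/(21 + b))
393050 + s(459, (-305 + 284)*(-47 + 328)) = 393050 + (-374 + (-305 + 284)*(-47 + 328))/(21 + 459) = 393050 + (-374 - 21*281)/480 = 393050 + (-374 - 5901)/480 = 393050 + (1/480)*(-6275) = 393050 - 1255/96 = 37731545/96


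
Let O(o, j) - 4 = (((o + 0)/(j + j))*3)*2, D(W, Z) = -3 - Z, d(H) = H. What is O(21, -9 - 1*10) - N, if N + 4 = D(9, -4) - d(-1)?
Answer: 51/19 ≈ 2.6842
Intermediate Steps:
O(o, j) = 4 + 3*o/j (O(o, j) = 4 + (((o + 0)/(j + j))*3)*2 = 4 + ((o/((2*j)))*3)*2 = 4 + ((o*(1/(2*j)))*3)*2 = 4 + ((o/(2*j))*3)*2 = 4 + (3*o/(2*j))*2 = 4 + 3*o/j)
N = -2 (N = -4 + ((-3 - 1*(-4)) - 1*(-1)) = -4 + ((-3 + 4) + 1) = -4 + (1 + 1) = -4 + 2 = -2)
O(21, -9 - 1*10) - N = (4 + 3*21/(-9 - 1*10)) - 1*(-2) = (4 + 3*21/(-9 - 10)) + 2 = (4 + 3*21/(-19)) + 2 = (4 + 3*21*(-1/19)) + 2 = (4 - 63/19) + 2 = 13/19 + 2 = 51/19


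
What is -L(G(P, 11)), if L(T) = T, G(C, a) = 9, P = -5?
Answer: -9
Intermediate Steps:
-L(G(P, 11)) = -1*9 = -9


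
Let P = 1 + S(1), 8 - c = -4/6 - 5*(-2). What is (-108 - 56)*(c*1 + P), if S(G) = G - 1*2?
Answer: 656/3 ≈ 218.67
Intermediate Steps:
S(G) = -2 + G (S(G) = G - 2 = -2 + G)
c = -4/3 (c = 8 - (-4/6 - 5*(-2)) = 8 - (-4*⅙ + 10) = 8 - (-⅔ + 10) = 8 - 1*28/3 = 8 - 28/3 = -4/3 ≈ -1.3333)
P = 0 (P = 1 + (-2 + 1) = 1 - 1 = 0)
(-108 - 56)*(c*1 + P) = (-108 - 56)*(-4/3*1 + 0) = -164*(-4/3 + 0) = -164*(-4/3) = 656/3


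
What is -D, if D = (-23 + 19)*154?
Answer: 616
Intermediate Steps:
D = -616 (D = -4*154 = -616)
-D = -1*(-616) = 616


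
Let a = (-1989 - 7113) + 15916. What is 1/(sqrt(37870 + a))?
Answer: sqrt(11171)/22342 ≈ 0.0047307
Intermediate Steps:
a = 6814 (a = -9102 + 15916 = 6814)
1/(sqrt(37870 + a)) = 1/(sqrt(37870 + 6814)) = 1/(sqrt(44684)) = 1/(2*sqrt(11171)) = sqrt(11171)/22342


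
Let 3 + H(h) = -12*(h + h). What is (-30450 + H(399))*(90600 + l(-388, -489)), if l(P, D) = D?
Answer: -3607053219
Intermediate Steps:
H(h) = -3 - 24*h (H(h) = -3 - 12*(h + h) = -3 - 24*h)
(-30450 + H(399))*(90600 + l(-388, -489)) = (-30450 + (-3 - 24*399))*(90600 - 489) = (-30450 + (-3 - 9576))*90111 = (-30450 - 9579)*90111 = -40029*90111 = -3607053219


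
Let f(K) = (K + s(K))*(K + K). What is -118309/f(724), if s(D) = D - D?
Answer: -118309/1048352 ≈ -0.11285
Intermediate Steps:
s(D) = 0
f(K) = 2*K**2 (f(K) = (K + 0)*(K + K) = K*(2*K) = 2*K**2)
-118309/f(724) = -118309/(2*724**2) = -118309/(2*524176) = -118309/1048352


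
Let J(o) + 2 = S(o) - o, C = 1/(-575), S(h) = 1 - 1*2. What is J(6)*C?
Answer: 9/575 ≈ 0.015652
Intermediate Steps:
S(h) = -1 (S(h) = 1 - 2 = -1)
C = -1/575 ≈ -0.0017391
J(o) = -3 - o (J(o) = -2 + (-1 - o) = -3 - o)
J(6)*C = (-3 - 1*6)*(-1/575) = (-3 - 6)*(-1/575) = -9*(-1/575) = 9/575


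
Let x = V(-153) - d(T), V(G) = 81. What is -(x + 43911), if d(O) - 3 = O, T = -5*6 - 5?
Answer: -44024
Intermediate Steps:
T = -35 (T = -30 - 5 = -35)
d(O) = 3 + O
x = 113 (x = 81 - (3 - 35) = 81 - 1*(-32) = 81 + 32 = 113)
-(x + 43911) = -(113 + 43911) = -1*44024 = -44024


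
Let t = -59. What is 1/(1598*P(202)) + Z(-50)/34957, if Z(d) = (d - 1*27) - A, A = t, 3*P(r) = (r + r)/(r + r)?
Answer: 76107/55861286 ≈ 0.0013624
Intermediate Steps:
P(r) = 1/3 (P(r) = ((r + r)/(r + r))/3 = ((2*r)/((2*r)))/3 = ((2*r)*(1/(2*r)))/3 = (1/3)*1 = 1/3)
A = -59
Z(d) = 32 + d (Z(d) = (d - 1*27) - 1*(-59) = (d - 27) + 59 = (-27 + d) + 59 = 32 + d)
1/(1598*P(202)) + Z(-50)/34957 = 1/(1598*(1/3)) + (32 - 50)/34957 = (1/1598)*3 - 18*1/34957 = 3/1598 - 18/34957 = 76107/55861286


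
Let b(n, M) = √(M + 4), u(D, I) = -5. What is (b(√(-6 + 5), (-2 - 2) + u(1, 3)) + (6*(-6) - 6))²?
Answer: (42 - I*√5)² ≈ 1759.0 - 187.83*I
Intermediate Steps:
b(n, M) = √(4 + M)
(b(√(-6 + 5), (-2 - 2) + u(1, 3)) + (6*(-6) - 6))² = (√(4 + ((-2 - 2) - 5)) + (6*(-6) - 6))² = (√(4 + (-4 - 5)) + (-36 - 6))² = (√(4 - 9) - 42)² = (√(-5) - 42)² = (I*√5 - 42)² = (-42 + I*√5)²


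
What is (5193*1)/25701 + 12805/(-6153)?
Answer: -99049592/52712751 ≈ -1.8790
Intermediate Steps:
(5193*1)/25701 + 12805/(-6153) = 5193*(1/25701) + 12805*(-1/6153) = 1731/8567 - 12805/6153 = -99049592/52712751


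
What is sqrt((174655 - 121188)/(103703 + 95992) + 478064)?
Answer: sqrt(19064291340996165)/199695 ≈ 691.42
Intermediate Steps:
sqrt((174655 - 121188)/(103703 + 95992) + 478064) = sqrt(53467/199695 + 478064) = sqrt(95467043947/199695) = sqrt(19064291340996165)/199695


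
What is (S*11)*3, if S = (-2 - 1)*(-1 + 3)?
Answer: -198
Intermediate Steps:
S = -6 (S = -3*2 = -6)
(S*11)*3 = -6*11*3 = -66*3 = -198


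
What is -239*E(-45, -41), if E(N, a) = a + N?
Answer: 20554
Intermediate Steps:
E(N, a) = N + a
-239*E(-45, -41) = -239*(-45 - 41) = -239*(-86) = 20554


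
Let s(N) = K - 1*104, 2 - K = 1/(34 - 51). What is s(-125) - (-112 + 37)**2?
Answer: -97358/17 ≈ -5726.9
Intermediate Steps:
K = 35/17 (K = 2 - 1/(34 - 51) = 2 - 1/(-17) = 2 - 1*(-1/17) = 2 + 1/17 = 35/17 ≈ 2.0588)
s(N) = -1733/17 (s(N) = 35/17 - 1*104 = 35/17 - 104 = -1733/17)
s(-125) - (-112 + 37)**2 = -1733/17 - (-112 + 37)**2 = -1733/17 - 1*(-75)**2 = -1733/17 - 1*5625 = -1733/17 - 5625 = -97358/17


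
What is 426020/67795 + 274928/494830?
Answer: 3277803148/479242855 ≈ 6.8395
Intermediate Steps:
426020/67795 + 274928/494830 = 426020*(1/67795) + 274928*(1/494830) = 12172/1937 + 137464/247415 = 3277803148/479242855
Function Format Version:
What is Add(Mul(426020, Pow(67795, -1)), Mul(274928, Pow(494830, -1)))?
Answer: Rational(3277803148, 479242855) ≈ 6.8395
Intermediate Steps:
Add(Mul(426020, Pow(67795, -1)), Mul(274928, Pow(494830, -1))) = Add(Mul(426020, Rational(1, 67795)), Mul(274928, Rational(1, 494830))) = Add(Rational(12172, 1937), Rational(137464, 247415)) = Rational(3277803148, 479242855)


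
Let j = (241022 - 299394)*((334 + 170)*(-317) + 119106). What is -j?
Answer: -2373522264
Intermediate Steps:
j = 2373522264 (j = -58372*(504*(-317) + 119106) = -58372*(-159768 + 119106) = -58372*(-40662) = 2373522264)
-j = -1*2373522264 = -2373522264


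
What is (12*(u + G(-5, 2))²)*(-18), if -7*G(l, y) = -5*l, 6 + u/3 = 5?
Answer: -457056/49 ≈ -9327.7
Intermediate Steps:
u = -3 (u = -18 + 3*5 = -18 + 15 = -3)
G(l, y) = 5*l/7 (G(l, y) = -(-5)*l/7 = 5*l/7)
(12*(u + G(-5, 2))²)*(-18) = (12*(-3 + (5/7)*(-5))²)*(-18) = (12*(-3 - 25/7)²)*(-18) = (12*(-46/7)²)*(-18) = (12*(2116/49))*(-18) = (25392/49)*(-18) = -457056/49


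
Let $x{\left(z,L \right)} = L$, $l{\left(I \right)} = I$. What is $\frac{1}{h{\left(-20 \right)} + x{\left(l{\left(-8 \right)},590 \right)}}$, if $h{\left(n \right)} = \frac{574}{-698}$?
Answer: $\frac{349}{205623} \approx 0.0016973$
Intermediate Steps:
$h{\left(n \right)} = - \frac{287}{349}$ ($h{\left(n \right)} = 574 \left(- \frac{1}{698}\right) = - \frac{287}{349}$)
$\frac{1}{h{\left(-20 \right)} + x{\left(l{\left(-8 \right)},590 \right)}} = \frac{1}{- \frac{287}{349} + 590} = \frac{1}{\frac{205623}{349}} = \frac{349}{205623}$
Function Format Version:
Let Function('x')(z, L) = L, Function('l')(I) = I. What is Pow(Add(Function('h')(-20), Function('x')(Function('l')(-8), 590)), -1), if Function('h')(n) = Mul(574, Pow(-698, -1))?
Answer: Rational(349, 205623) ≈ 0.0016973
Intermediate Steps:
Function('h')(n) = Rational(-287, 349) (Function('h')(n) = Mul(574, Rational(-1, 698)) = Rational(-287, 349))
Pow(Add(Function('h')(-20), Function('x')(Function('l')(-8), 590)), -1) = Pow(Add(Rational(-287, 349), 590), -1) = Pow(Rational(205623, 349), -1) = Rational(349, 205623)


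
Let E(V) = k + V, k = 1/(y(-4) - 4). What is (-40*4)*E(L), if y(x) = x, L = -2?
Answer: 340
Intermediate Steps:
k = -⅛ (k = 1/(-4 - 4) = 1/(-8) = -⅛ ≈ -0.12500)
E(V) = -⅛ + V
(-40*4)*E(L) = (-40*4)*(-⅛ - 2) = -160*(-17/8) = 340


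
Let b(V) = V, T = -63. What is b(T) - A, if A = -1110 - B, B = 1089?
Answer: 2136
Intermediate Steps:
A = -2199 (A = -1110 - 1*1089 = -1110 - 1089 = -2199)
b(T) - A = -63 - 1*(-2199) = -63 + 2199 = 2136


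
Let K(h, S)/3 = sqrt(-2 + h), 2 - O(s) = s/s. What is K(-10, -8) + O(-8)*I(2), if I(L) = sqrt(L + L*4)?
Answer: sqrt(10) + 6*I*sqrt(3) ≈ 3.1623 + 10.392*I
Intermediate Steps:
O(s) = 1 (O(s) = 2 - s/s = 2 - 1*1 = 2 - 1 = 1)
I(L) = sqrt(5)*sqrt(L) (I(L) = sqrt(L + 4*L) = sqrt(5*L) = sqrt(5)*sqrt(L))
K(h, S) = 3*sqrt(-2 + h)
K(-10, -8) + O(-8)*I(2) = 3*sqrt(-2 - 10) + 1*(sqrt(5)*sqrt(2)) = 3*sqrt(-12) + 1*sqrt(10) = 3*(2*I*sqrt(3)) + sqrt(10) = 6*I*sqrt(3) + sqrt(10) = sqrt(10) + 6*I*sqrt(3)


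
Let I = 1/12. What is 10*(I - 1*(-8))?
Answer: 485/6 ≈ 80.833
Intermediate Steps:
I = 1/12 ≈ 0.083333
10*(I - 1*(-8)) = 10*(1/12 - 1*(-8)) = 10*(1/12 + 8) = 10*(97/12) = 485/6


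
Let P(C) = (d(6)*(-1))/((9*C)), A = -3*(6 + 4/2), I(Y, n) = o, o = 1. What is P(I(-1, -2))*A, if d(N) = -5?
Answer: -40/3 ≈ -13.333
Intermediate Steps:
I(Y, n) = 1
A = -24 (A = -3*(6 + 4*(½)) = -3*(6 + 2) = -3*8 = -24)
P(C) = 5/(9*C) (P(C) = (-5*(-1))/((9*C)) = 5*(1/(9*C)) = 5/(9*C))
P(I(-1, -2))*A = ((5/9)/1)*(-24) = ((5/9)*1)*(-24) = (5/9)*(-24) = -40/3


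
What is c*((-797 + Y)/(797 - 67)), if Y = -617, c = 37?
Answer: -26159/365 ≈ -71.668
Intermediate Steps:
c*((-797 + Y)/(797 - 67)) = 37*((-797 - 617)/(797 - 67)) = 37*(-1414/730) = 37*(-1414*1/730) = 37*(-707/365) = -26159/365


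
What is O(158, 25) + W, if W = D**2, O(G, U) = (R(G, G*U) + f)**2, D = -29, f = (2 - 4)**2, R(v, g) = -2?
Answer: 845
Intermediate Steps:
f = 4 (f = (-2)**2 = 4)
O(G, U) = 4 (O(G, U) = (-2 + 4)**2 = 2**2 = 4)
W = 841 (W = (-29)**2 = 841)
O(158, 25) + W = 4 + 841 = 845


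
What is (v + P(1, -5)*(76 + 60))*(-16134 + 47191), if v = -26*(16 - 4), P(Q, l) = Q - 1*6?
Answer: -30808544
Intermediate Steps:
P(Q, l) = -6 + Q (P(Q, l) = Q - 6 = -6 + Q)
v = -312 (v = -26*12 = -312)
(v + P(1, -5)*(76 + 60))*(-16134 + 47191) = (-312 + (-6 + 1)*(76 + 60))*(-16134 + 47191) = (-312 - 5*136)*31057 = (-312 - 680)*31057 = -992*31057 = -30808544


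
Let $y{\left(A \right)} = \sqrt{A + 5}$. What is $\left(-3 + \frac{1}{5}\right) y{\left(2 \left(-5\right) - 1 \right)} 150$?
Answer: $- 420 i \sqrt{6} \approx - 1028.8 i$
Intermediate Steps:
$y{\left(A \right)} = \sqrt{5 + A}$
$\left(-3 + \frac{1}{5}\right) y{\left(2 \left(-5\right) - 1 \right)} 150 = \left(-3 + \frac{1}{5}\right) \sqrt{5 + \left(2 \left(-5\right) - 1\right)} 150 = \left(-3 + \frac{1}{5}\right) \sqrt{5 - 11} \cdot 150 = - \frac{14 \sqrt{5 - 11}}{5} \cdot 150 = - \frac{14 \sqrt{-6}}{5} \cdot 150 = - \frac{14 i \sqrt{6}}{5} \cdot 150 = - 420 i \sqrt{6}$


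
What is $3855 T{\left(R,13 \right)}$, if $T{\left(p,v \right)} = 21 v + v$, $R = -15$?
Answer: $1102530$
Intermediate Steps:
$T{\left(p,v \right)} = 22 v$
$3855 T{\left(R,13 \right)} = 3855 \cdot 22 \cdot 13 = 3855 \cdot 286 = 1102530$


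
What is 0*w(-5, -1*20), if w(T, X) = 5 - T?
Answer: 0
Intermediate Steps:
0*w(-5, -1*20) = 0*(5 - 1*(-5)) = 0*(5 + 5) = 0*10 = 0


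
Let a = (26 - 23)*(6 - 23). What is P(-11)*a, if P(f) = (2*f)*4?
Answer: 4488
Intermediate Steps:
a = -51 (a = 3*(-17) = -51)
P(f) = 8*f
P(-11)*a = (8*(-11))*(-51) = -88*(-51) = 4488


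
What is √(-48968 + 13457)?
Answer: I*√35511 ≈ 188.44*I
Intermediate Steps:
√(-48968 + 13457) = √(-35511) = I*√35511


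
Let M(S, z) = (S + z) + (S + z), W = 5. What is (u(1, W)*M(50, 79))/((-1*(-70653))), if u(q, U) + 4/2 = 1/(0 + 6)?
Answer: -43/6423 ≈ -0.0066947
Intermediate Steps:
M(S, z) = 2*S + 2*z
u(q, U) = -11/6 (u(q, U) = -2 + 1/(0 + 6) = -2 + 1/6 = -2 + ⅙ = -11/6)
(u(1, W)*M(50, 79))/((-1*(-70653))) = (-11*(2*50 + 2*79)/6)/((-1*(-70653))) = -11*(100 + 158)/6/70653 = -11/6*258*(1/70653) = -473*1/70653 = -43/6423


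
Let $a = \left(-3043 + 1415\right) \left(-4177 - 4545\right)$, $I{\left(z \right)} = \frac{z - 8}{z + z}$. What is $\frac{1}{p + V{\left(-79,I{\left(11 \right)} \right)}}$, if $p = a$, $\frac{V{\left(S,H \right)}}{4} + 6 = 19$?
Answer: $\frac{1}{14199468} \approx 7.0425 \cdot 10^{-8}$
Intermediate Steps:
$I{\left(z \right)} = \frac{-8 + z}{2 z}$
$V{\left(S,H \right)} = 52$ ($V{\left(S,H \right)} = -24 + 4 \cdot 19 = -24 + 76 = 52$)
$a = 14199416$ ($a = \left(-1628\right) \left(-8722\right) = 14199416$)
$p = 14199416$
$\frac{1}{p + V{\left(-79,I{\left(11 \right)} \right)}} = \frac{1}{14199416 + 52} = \frac{1}{14199468}$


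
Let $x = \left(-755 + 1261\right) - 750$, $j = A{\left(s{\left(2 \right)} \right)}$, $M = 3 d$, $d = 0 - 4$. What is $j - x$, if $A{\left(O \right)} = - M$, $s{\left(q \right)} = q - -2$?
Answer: $256$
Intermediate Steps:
$s{\left(q \right)} = 2 + q$ ($s{\left(q \right)} = q + 2 = 2 + q$)
$d = -4$ ($d = 0 - 4 = -4$)
$M = -12$ ($M = 3 \left(-4\right) = -12$)
$A{\left(O \right)} = 12$ ($A{\left(O \right)} = \left(-1\right) \left(-12\right) = 12$)
$j = 12$
$x = -244$ ($x = 506 - 750 = -244$)
$j - x = 12 - -244 = 12 + 244 = 256$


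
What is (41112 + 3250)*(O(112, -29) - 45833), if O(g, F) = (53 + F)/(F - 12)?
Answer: -2033269514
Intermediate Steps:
O(g, F) = (53 + F)/(-12 + F)
(41112 + 3250)*(O(112, -29) - 45833) = (41112 + 3250)*((53 - 29)/(-12 - 29) - 45833) = 44362*(24/(-41) - 45833) = 44362*(-1/41*24 - 45833) = 44362*(-24/41 - 45833) = 44362*(-1879177/41) = -2033269514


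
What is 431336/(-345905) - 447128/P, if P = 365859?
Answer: -312471968464/126552457395 ≈ -2.4691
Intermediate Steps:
431336/(-345905) - 447128/P = 431336/(-345905) - 447128/365859 = 431336*(-1/345905) - 447128*1/365859 = -431336/345905 - 447128/365859 = -312471968464/126552457395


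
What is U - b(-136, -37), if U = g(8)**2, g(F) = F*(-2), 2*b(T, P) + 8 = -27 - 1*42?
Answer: 589/2 ≈ 294.50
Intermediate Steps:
b(T, P) = -77/2 (b(T, P) = -4 + (-27 - 1*42)/2 = -4 + (-27 - 42)/2 = -4 + (1/2)*(-69) = -4 - 69/2 = -77/2)
g(F) = -2*F
U = 256 (U = (-2*8)**2 = (-16)**2 = 256)
U - b(-136, -37) = 256 - 1*(-77/2) = 256 + 77/2 = 589/2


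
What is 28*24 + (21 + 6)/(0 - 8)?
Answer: 5349/8 ≈ 668.63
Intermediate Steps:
28*24 + (21 + 6)/(0 - 8) = 672 + 27/(-8) = 672 + 27*(-⅛) = 672 - 27/8 = 5349/8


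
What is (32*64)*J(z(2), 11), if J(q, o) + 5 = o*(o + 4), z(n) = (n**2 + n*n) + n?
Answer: 327680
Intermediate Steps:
z(n) = n + 2*n**2 (z(n) = (n**2 + n**2) + n = 2*n**2 + n = n + 2*n**2)
J(q, o) = -5 + o*(4 + o) (J(q, o) = -5 + o*(o + 4) = -5 + o*(4 + o))
(32*64)*J(z(2), 11) = (32*64)*(-5 + 11**2 + 4*11) = 2048*(-5 + 121 + 44) = 2048*160 = 327680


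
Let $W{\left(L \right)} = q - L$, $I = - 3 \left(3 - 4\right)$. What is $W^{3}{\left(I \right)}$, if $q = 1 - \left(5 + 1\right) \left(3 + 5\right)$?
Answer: $-125000$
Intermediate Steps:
$I = 3$ ($I = \left(-3\right) \left(-1\right) = 3$)
$q = -47$ ($q = 1 - 6 \cdot 8 = 1 - 48 = -47$)
$W{\left(L \right)} = -47 - L$
$W^{3}{\left(I \right)} = \left(-47 - 3\right)^{3} = \left(-50\right)^{3} = -125000$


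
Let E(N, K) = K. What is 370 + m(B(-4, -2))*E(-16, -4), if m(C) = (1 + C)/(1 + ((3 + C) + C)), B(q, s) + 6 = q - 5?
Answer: 4782/13 ≈ 367.85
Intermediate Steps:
B(q, s) = -11 + q (B(q, s) = -6 + (q - 5) = -6 + (-5 + q) = -11 + q)
m(C) = (1 + C)/(4 + 2*C) (m(C) = (1 + C)/(1 + (3 + 2*C)) = (1 + C)/(4 + 2*C))
370 + m(B(-4, -2))*E(-16, -4) = 370 + ((1 + (-11 - 4))/(2*(2 + (-11 - 4))))*(-4) = 370 + ((1 - 15)/(2*(2 - 15)))*(-4) = 370 + ((½)*(-14)/(-13))*(-4) = 370 + ((½)*(-1/13)*(-14))*(-4) = 370 + (7/13)*(-4) = 370 - 28/13 = 4782/13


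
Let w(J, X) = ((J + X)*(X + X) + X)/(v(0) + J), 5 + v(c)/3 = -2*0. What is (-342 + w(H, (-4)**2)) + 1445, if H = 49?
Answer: 19799/17 ≈ 1164.6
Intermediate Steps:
v(c) = -15 (v(c) = -15 + 3*(-2*0) = -15 + 3*0 = -15 + 0 = -15)
w(J, X) = (X + 2*X*(J + X))/(-15 + J) (w(J, X) = ((J + X)*(X + X) + X)/(-15 + J) = ((J + X)*(2*X) + X)/(-15 + J) = (2*X*(J + X) + X)/(-15 + J) = (X + 2*X*(J + X))/(-15 + J))
(-342 + w(H, (-4)**2)) + 1445 = (-342 + (-4)**2*(1 + 2*49 + 2*(-4)**2)/(-15 + 49)) + 1445 = (-342 + 16*(1 + 98 + 2*16)/34) + 1445 = (-342 + 16*(1/34)*(1 + 98 + 32)) + 1445 = (-342 + 16*(1/34)*131) + 1445 = (-342 + 1048/17) + 1445 = -4766/17 + 1445 = 19799/17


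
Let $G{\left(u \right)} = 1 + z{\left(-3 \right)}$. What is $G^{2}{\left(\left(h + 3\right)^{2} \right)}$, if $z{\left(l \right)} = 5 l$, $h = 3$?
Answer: $196$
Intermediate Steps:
$G{\left(u \right)} = -14$ ($G{\left(u \right)} = 1 + 5 \left(-3\right) = 1 - 15 = -14$)
$G^{2}{\left(\left(h + 3\right)^{2} \right)} = \left(-14\right)^{2} = 196$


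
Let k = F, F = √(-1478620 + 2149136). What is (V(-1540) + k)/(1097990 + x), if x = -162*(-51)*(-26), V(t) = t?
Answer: -770/441589 + 7*√3421/441589 ≈ -0.00081654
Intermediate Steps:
x = -214812 (x = 8262*(-26) = -214812)
F = 14*√3421 (F = √670516 = 14*√3421 ≈ 818.85)
k = 14*√3421 ≈ 818.85
(V(-1540) + k)/(1097990 + x) = (-1540 + 14*√3421)/(1097990 - 214812) = (-1540 + 14*√3421)/883178 = (-1540 + 14*√3421)*(1/883178) = -770/441589 + 7*√3421/441589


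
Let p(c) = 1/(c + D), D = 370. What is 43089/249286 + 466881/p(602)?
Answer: 113128063894041/249286 ≈ 4.5381e+8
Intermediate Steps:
p(c) = 1/(370 + c) (p(c) = 1/(c + 370) = 1/(370 + c))
43089/249286 + 466881/p(602) = 43089/249286 + 466881/(1/(370 + 602)) = 43089*(1/249286) + 466881/(1/972) = 43089/249286 + 466881/(1/972) = 43089/249286 + 466881*972 = 43089/249286 + 453808332 = 113128063894041/249286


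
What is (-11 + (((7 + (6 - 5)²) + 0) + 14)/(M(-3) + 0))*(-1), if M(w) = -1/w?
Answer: -55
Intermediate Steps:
(-11 + (((7 + (6 - 5)²) + 0) + 14)/(M(-3) + 0))*(-1) = (-11 + (((7 + (6 - 5)²) + 0) + 14)/(-1/(-3) + 0))*(-1) = (-11 + (((7 + 1²) + 0) + 14)/(-1*(-⅓) + 0))*(-1) = (-11 + (((7 + 1) + 0) + 14)/(⅓ + 0))*(-1) = (-11 + ((8 + 0) + 14)/(⅓))*(-1) = (-11 + (8 + 14)*3)*(-1) = (-11 + 22*3)*(-1) = (-11 + 66)*(-1) = 55*(-1) = -55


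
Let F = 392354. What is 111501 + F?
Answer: 503855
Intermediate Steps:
111501 + F = 111501 + 392354 = 503855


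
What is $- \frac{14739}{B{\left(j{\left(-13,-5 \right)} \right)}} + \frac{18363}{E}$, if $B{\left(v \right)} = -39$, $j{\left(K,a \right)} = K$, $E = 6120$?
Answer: $\frac{10102093}{26520} \approx 380.92$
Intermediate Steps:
$- \frac{14739}{B{\left(j{\left(-13,-5 \right)} \right)}} + \frac{18363}{E} = - \frac{14739}{-39} + \frac{18363}{6120} = \left(-14739\right) \left(- \frac{1}{39}\right) + 18363 \cdot \frac{1}{6120} = \frac{4913}{13} + \frac{6121}{2040} = \frac{10102093}{26520}$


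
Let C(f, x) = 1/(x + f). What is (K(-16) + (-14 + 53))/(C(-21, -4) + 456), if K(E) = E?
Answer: 575/11399 ≈ 0.050443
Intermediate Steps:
C(f, x) = 1/(f + x)
(K(-16) + (-14 + 53))/(C(-21, -4) + 456) = (-16 + (-14 + 53))/(1/(-21 - 4) + 456) = (-16 + 39)/(1/(-25) + 456) = 23/(-1/25 + 456) = 23/(11399/25) = 23*(25/11399) = 575/11399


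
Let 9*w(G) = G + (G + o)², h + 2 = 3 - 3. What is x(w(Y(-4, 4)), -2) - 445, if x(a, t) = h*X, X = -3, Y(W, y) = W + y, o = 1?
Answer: -439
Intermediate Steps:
h = -2 (h = -2 + (3 - 3) = -2 + 0 = -2)
w(G) = G/9 + (1 + G)²/9 (w(G) = (G + (G + 1)²)/9 = (G + (1 + G)²)/9 = G/9 + (1 + G)²/9)
x(a, t) = 6 (x(a, t) = -2*(-3) = 6)
x(w(Y(-4, 4)), -2) - 445 = 6 - 445 = -439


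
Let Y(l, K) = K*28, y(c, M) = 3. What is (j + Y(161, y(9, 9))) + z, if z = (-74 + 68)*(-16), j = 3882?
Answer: 4062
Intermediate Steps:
Y(l, K) = 28*K
z = 96 (z = -6*(-16) = 96)
(j + Y(161, y(9, 9))) + z = (3882 + 28*3) + 96 = (3882 + 84) + 96 = 3966 + 96 = 4062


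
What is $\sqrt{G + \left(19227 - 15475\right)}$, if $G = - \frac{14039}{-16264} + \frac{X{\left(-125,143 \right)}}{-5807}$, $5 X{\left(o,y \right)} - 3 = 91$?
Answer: $\frac{\sqrt{209218825206797772990}}{236112620} \approx 61.261$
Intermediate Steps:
$X{\left(o,y \right)} = \frac{94}{5}$ ($X{\left(o,y \right)} = \frac{3}{5} + \frac{1}{5} \cdot 91 = \frac{3}{5} + \frac{91}{5} = \frac{94}{5}$)
$G = \frac{406093549}{472225240}$ ($G = - \frac{14039}{-16264} + \frac{94}{5 \left(-5807\right)} = \left(-14039\right) \left(- \frac{1}{16264}\right) + \frac{94}{5} \left(- \frac{1}{5807}\right) = \frac{14039}{16264} - \frac{94}{29035} = \frac{406093549}{472225240} \approx 0.85996$)
$\sqrt{G + \left(19227 - 15475\right)} = \sqrt{\frac{406093549}{472225240} + \left(19227 - 15475\right)} = \sqrt{\frac{406093549}{472225240} + 3752} = \sqrt{\frac{1772195194029}{472225240}} = \frac{\sqrt{209218825206797772990}}{236112620}$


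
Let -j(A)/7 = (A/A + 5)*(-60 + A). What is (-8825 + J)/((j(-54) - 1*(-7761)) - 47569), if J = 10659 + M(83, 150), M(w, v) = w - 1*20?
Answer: -1897/35020 ≈ -0.054169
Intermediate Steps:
M(w, v) = -20 + w (M(w, v) = w - 20 = -20 + w)
j(A) = 2520 - 42*A (j(A) = -7*(A/A + 5)*(-60 + A) = -7*(1 + 5)*(-60 + A) = -42*(-60 + A) = -7*(-360 + 6*A) = 2520 - 42*A)
J = 10722 (J = 10659 + (-20 + 83) = 10659 + 63 = 10722)
(-8825 + J)/((j(-54) - 1*(-7761)) - 47569) = (-8825 + 10722)/(((2520 - 42*(-54)) - 1*(-7761)) - 47569) = 1897/(((2520 + 2268) + 7761) - 47569) = 1897/((4788 + 7761) - 47569) = 1897/(12549 - 47569) = 1897/(-35020) = 1897*(-1/35020) = -1897/35020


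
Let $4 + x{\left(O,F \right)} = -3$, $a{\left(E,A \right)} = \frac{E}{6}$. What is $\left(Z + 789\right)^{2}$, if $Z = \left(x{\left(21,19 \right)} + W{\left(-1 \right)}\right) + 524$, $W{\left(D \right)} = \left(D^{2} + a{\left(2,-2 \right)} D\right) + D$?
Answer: $\frac{15342889}{9} \approx 1.7048 \cdot 10^{6}$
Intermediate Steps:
$a{\left(E,A \right)} = \frac{E}{6}$ ($a{\left(E,A \right)} = E \frac{1}{6} = \frac{E}{6}$)
$x{\left(O,F \right)} = -7$ ($x{\left(O,F \right)} = -4 - 3 = -7$)
$W{\left(D \right)} = D^{2} + \frac{4 D}{3}$ ($W{\left(D \right)} = \left(D^{2} + \frac{1}{6} \cdot 2 D\right) + D = \left(D^{2} + \frac{D}{3}\right) + D = D^{2} + \frac{4 D}{3}$)
$Z = \frac{1550}{3}$ ($Z = \left(-7 + \frac{1}{3} \left(-1\right) \left(4 + 3 \left(-1\right)\right)\right) + 524 = \left(-7 + \frac{1}{3} \left(-1\right) \left(4 - 3\right)\right) + 524 = \left(-7 + \frac{1}{3} \left(-1\right) 1\right) + 524 = \left(-7 - \frac{1}{3}\right) + 524 = - \frac{22}{3} + 524 = \frac{1550}{3} \approx 516.67$)
$\left(Z + 789\right)^{2} = \left(\frac{1550}{3} + 789\right)^{2} = \left(\frac{3917}{3}\right)^{2} = \frac{15342889}{9}$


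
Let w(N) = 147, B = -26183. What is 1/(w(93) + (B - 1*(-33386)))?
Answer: 1/7350 ≈ 0.00013605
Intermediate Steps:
1/(w(93) + (B - 1*(-33386))) = 1/(147 + (-26183 - 1*(-33386))) = 1/(147 + (-26183 + 33386)) = 1/(147 + 7203) = 1/7350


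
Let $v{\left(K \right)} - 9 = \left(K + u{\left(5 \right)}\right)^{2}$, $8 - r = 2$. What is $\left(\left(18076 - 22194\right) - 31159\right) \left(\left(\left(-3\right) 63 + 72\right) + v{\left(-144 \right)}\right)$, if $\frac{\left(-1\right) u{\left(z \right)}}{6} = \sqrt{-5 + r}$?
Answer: $-789922584$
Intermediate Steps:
$r = 6$ ($r = 8 - 2 = 6$)
$u{\left(z \right)} = -6$ ($u{\left(z \right)} = - 6 \sqrt{-5 + 6} = - 6 \sqrt{1} = \left(-6\right) 1 = -6$)
$v{\left(K \right)} = 9 + \left(-6 + K\right)^{2}$ ($v{\left(K \right)} = 9 + \left(K - 6\right)^{2} = 9 + \left(-6 + K\right)^{2}$)
$\left(\left(18076 - 22194\right) - 31159\right) \left(\left(\left(-3\right) 63 + 72\right) + v{\left(-144 \right)}\right) = \left(\left(18076 - 22194\right) - 31159\right) \left(\left(\left(-3\right) 63 + 72\right) + \left(9 + \left(-6 - 144\right)^{2}\right)\right) = \left(\left(18076 - 22194\right) - 31159\right) \left(\left(-189 + 72\right) + \left(9 + \left(-150\right)^{2}\right)\right) = \left(-4118 - 31159\right) \left(-117 + \left(9 + 22500\right)\right) = - 35277 \left(-117 + 22509\right) = \left(-35277\right) 22392 = -789922584$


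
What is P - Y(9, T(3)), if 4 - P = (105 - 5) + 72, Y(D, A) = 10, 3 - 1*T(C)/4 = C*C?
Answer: -178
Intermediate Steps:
T(C) = 12 - 4*C² (T(C) = 12 - 4*C*C = 12 - 4*C²)
P = -168 (P = 4 - ((105 - 5) + 72) = 4 - (100 + 72) = 4 - 1*172 = 4 - 172 = -168)
P - Y(9, T(3)) = -168 - 1*10 = -168 - 10 = -178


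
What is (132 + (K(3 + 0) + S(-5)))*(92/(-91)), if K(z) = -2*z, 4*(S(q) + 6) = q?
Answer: -10925/91 ≈ -120.05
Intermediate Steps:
S(q) = -6 + q/4
(132 + (K(3 + 0) + S(-5)))*(92/(-91)) = (132 + (-2*(3 + 0) + (-6 + (¼)*(-5))))*(92/(-91)) = (132 + (-2*3 + (-6 - 5/4)))*(92*(-1/91)) = (132 + (-6 - 29/4))*(-92/91) = (132 - 53/4)*(-92/91) = (475/4)*(-92/91) = -10925/91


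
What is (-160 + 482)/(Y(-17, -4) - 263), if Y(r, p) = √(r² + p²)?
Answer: -42343/34432 - 161*√305/34432 ≈ -1.3114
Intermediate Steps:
Y(r, p) = √(p² + r²)
(-160 + 482)/(Y(-17, -4) - 263) = (-160 + 482)/(√((-4)² + (-17)²) - 263) = 322/(√(16 + 289) - 263) = 322/(√305 - 263) = 322/(-263 + √305)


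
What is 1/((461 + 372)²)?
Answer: 1/693889 ≈ 1.4412e-6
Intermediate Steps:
1/((461 + 372)²) = 1/(833²) = 1/693889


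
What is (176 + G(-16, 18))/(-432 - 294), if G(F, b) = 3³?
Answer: -203/726 ≈ -0.27961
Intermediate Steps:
G(F, b) = 27
(176 + G(-16, 18))/(-432 - 294) = (176 + 27)/(-432 - 294) = 203/(-726) = 203*(-1/726) = -203/726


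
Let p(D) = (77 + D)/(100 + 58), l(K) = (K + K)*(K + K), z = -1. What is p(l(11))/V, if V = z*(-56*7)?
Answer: 561/61936 ≈ 0.0090577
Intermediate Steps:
l(K) = 4*K² (l(K) = (2*K)*(2*K) = 4*K²)
p(D) = 77/158 + D/158 (p(D) = (77 + D)/158 = (77 + D)*(1/158) = 77/158 + D/158)
V = 392 (V = -(-56)*7 = -1*(-392) = 392)
p(l(11))/V = (77/158 + (4*11²)/158)/392 = (77/158 + (4*121)/158)*(1/392) = (77/158 + (1/158)*484)*(1/392) = (77/158 + 242/79)*(1/392) = (561/158)*(1/392) = 561/61936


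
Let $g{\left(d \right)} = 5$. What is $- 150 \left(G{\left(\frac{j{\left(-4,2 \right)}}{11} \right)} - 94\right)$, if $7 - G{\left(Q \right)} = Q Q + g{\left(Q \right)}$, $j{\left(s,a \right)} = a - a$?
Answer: $13800$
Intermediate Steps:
$j{\left(s,a \right)} = 0$
$G{\left(Q \right)} = 2 - Q^{2}$ ($G{\left(Q \right)} = 7 - \left(Q Q + 5\right) = 7 - \left(Q^{2} + 5\right) = 7 - \left(5 + Q^{2}\right) = 2 - Q^{2}$)
$- 150 \left(G{\left(\frac{j{\left(-4,2 \right)}}{11} \right)} - 94\right) = - 150 \left(\left(2 - \left(\frac{0}{11}\right)^{2}\right) - 94\right) = - 150 \left(\left(2 - \left(0 \cdot \frac{1}{11}\right)^{2}\right) - 94\right) = - 150 \left(\left(2 - 0^{2}\right) - 94\right) = - 150 \left(\left(2 - 0\right) - 94\right) = - 150 \left(\left(2 + 0\right) - 94\right) = - 150 \left(2 - 94\right) = \left(-150\right) \left(-92\right) = 13800$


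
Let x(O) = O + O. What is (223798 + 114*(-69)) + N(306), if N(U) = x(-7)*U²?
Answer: -1094972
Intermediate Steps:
x(O) = 2*O
N(U) = -14*U² (N(U) = (2*(-7))*U² = -14*U²)
(223798 + 114*(-69)) + N(306) = (223798 + 114*(-69)) - 14*306² = (223798 - 7866) - 14*93636 = 215932 - 1310904 = -1094972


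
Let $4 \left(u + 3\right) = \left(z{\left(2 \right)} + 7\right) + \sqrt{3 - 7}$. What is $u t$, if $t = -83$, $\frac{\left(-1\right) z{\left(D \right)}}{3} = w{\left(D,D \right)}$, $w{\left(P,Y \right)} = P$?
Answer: $\frac{913}{4} - \frac{83 i}{2} \approx 228.25 - 41.5 i$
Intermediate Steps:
$z{\left(D \right)} = - 3 D$
$u = - \frac{11}{4} + \frac{i}{2}$ ($u = -3 + \frac{\left(\left(-3\right) 2 + 7\right) + \sqrt{3 - 7}}{4} = -3 + \frac{\left(-6 + 7\right) + \sqrt{-4}}{4} = -3 + \frac{1 + 2 i}{4} = -3 + \left(\frac{1}{4} + \frac{i}{2}\right) = - \frac{11}{4} + \frac{i}{2} \approx -2.75 + 0.5 i$)
$u t = \left(- \frac{11}{4} + \frac{i}{2}\right) \left(-83\right) = \frac{913}{4} - \frac{83 i}{2}$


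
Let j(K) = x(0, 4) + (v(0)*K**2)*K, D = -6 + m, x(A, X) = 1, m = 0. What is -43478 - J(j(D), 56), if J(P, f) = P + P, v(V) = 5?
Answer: -41320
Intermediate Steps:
D = -6 (D = -6 + 0 = -6)
j(K) = 1 + 5*K**3 (j(K) = 1 + (5*K**2)*K = 1 + 5*K**3)
J(P, f) = 2*P
-43478 - J(j(D), 56) = -43478 - 2*(1 + 5*(-6)**3) = -43478 - 2*(1 + 5*(-216)) = -43478 - 2*(1 - 1080) = -43478 - 2*(-1079) = -43478 - 1*(-2158) = -43478 + 2158 = -41320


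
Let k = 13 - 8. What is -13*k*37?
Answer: -2405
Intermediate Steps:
k = 5
-13*k*37 = -13*5*37 = -65*37 = -2405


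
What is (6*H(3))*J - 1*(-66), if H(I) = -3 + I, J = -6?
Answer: 66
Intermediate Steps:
(6*H(3))*J - 1*(-66) = (6*(-3 + 3))*(-6) - 1*(-66) = (6*0)*(-6) + 66 = 0*(-6) + 66 = 0 + 66 = 66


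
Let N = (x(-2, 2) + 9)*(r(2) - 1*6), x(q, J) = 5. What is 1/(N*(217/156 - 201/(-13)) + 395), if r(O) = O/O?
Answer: -78/61205 ≈ -0.0012744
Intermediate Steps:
r(O) = 1
N = -70 (N = (5 + 9)*(1 - 1*6) = 14*(1 - 6) = 14*(-5) = -70)
1/(N*(217/156 - 201/(-13)) + 395) = 1/(-70*(217/156 - 201/(-13)) + 395) = 1/(-70*(217*(1/156) - 201*(-1/13)) + 395) = 1/(-70*(217/156 + 201/13) + 395) = 1/(-70*2629/156 + 395) = 1/(-92015/78 + 395) = 1/(-61205/78) = -78/61205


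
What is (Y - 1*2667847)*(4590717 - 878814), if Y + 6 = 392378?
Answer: -8446342478925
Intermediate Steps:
Y = 392372 (Y = -6 + 392378 = 392372)
(Y - 1*2667847)*(4590717 - 878814) = (392372 - 1*2667847)*(4590717 - 878814) = (392372 - 2667847)*3711903 = -2275475*3711903 = -8446342478925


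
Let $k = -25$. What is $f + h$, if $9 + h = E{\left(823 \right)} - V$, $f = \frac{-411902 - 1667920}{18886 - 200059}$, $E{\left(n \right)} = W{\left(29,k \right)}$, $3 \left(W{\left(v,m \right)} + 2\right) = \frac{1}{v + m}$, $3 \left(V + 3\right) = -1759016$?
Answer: $\frac{141639174389}{241564} \approx 5.8634 \cdot 10^{5}$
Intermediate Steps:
$V = - \frac{1759025}{3}$ ($V = -3 + \frac{1}{3} \left(-1759016\right) = -3 - \frac{1759016}{3} = - \frac{1759025}{3} \approx -5.8634 \cdot 10^{5}$)
$W{\left(v,m \right)} = -2 + \frac{1}{3 \left(m + v\right)}$ ($W{\left(v,m \right)} = -2 + \frac{1}{3 \left(v + m\right)} = -2 + \frac{1}{3 \left(m + v\right)}$)
$E{\left(n \right)} = - \frac{23}{12}$ ($E{\left(n \right)} = \frac{\frac{1}{3} - -50 - 58}{-25 + 29} = \frac{\frac{1}{3} + 50 - 58}{4} = \frac{1}{4} \left(- \frac{23}{3}\right) = - \frac{23}{12}$)
$f = \frac{693274}{60391}$ ($f = - \frac{2079822}{-181173} = \left(-2079822\right) \left(- \frac{1}{181173}\right) = \frac{693274}{60391} \approx 11.48$)
$h = \frac{2345323}{4}$ ($h = -9 - - \frac{2345359}{4} = -9 + \left(- \frac{23}{12} + \frac{1759025}{3}\right) = -9 + \frac{2345359}{4} = \frac{2345323}{4} \approx 5.8633 \cdot 10^{5}$)
$f + h = \frac{693274}{60391} + \frac{2345323}{4} = \frac{141639174389}{241564}$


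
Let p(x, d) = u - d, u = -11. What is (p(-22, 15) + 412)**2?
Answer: 148996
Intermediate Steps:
p(x, d) = -11 - d
(p(-22, 15) + 412)**2 = ((-11 - 1*15) + 412)**2 = ((-11 - 15) + 412)**2 = (-26 + 412)**2 = 386**2 = 148996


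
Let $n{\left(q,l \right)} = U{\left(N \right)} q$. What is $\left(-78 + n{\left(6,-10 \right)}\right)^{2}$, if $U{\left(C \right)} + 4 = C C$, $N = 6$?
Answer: $12996$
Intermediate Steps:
$U{\left(C \right)} = -4 + C^{2}$ ($U{\left(C \right)} = -4 + C C = -4 + C^{2}$)
$n{\left(q,l \right)} = 32 q$ ($n{\left(q,l \right)} = \left(-4 + 6^{2}\right) q = \left(-4 + 36\right) q = 32 q$)
$\left(-78 + n{\left(6,-10 \right)}\right)^{2} = \left(-78 + 32 \cdot 6\right)^{2} = \left(-78 + 192\right)^{2} = 114^{2} = 12996$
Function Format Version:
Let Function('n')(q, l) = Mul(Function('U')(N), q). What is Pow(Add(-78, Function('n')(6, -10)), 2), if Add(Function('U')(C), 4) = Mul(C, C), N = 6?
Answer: 12996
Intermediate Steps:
Function('U')(C) = Add(-4, Pow(C, 2)) (Function('U')(C) = Add(-4, Mul(C, C)) = Add(-4, Pow(C, 2)))
Function('n')(q, l) = Mul(32, q) (Function('n')(q, l) = Mul(Add(-4, Pow(6, 2)), q) = Mul(Add(-4, 36), q) = Mul(32, q))
Pow(Add(-78, Function('n')(6, -10)), 2) = Pow(Add(-78, Mul(32, 6)), 2) = Pow(Add(-78, 192), 2) = Pow(114, 2) = 12996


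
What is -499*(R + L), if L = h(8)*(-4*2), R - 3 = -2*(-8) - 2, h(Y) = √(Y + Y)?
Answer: 7485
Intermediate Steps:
h(Y) = √2*√Y (h(Y) = √(2*Y) = √2*√Y)
R = 17 (R = 3 + (-2*(-8) - 2) = 3 + (16 - 2) = 3 + 14 = 17)
L = -32 (L = (√2*√8)*(-4*2) = (√2*(2*√2))*(-8) = 4*(-8) = -32)
-499*(R + L) = -499*(17 - 32) = -499*(-15) = 7485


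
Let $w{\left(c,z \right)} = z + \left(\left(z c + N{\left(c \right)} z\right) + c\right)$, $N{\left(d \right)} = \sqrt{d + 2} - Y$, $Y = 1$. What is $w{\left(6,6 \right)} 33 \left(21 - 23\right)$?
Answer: $-2772 - 792 \sqrt{2} \approx -3892.1$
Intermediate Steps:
$N{\left(d \right)} = -1 + \sqrt{2 + d}$ ($N{\left(d \right)} = \sqrt{d + 2} - 1 = \sqrt{2 + d} - 1 = -1 + \sqrt{2 + d}$)
$w{\left(c,z \right)} = c + z + c z + z \left(-1 + \sqrt{2 + c}\right)$ ($w{\left(c,z \right)} = z + \left(\left(z c + \left(-1 + \sqrt{2 + c}\right) z\right) + c\right) = z + \left(\left(c z + z \left(-1 + \sqrt{2 + c}\right)\right) + c\right) = z + \left(c + c z + z \left(-1 + \sqrt{2 + c}\right)\right) = c + z + c z + z \left(-1 + \sqrt{2 + c}\right)$)
$w{\left(6,6 \right)} 33 \left(21 - 23\right) = \left(6 + 6 \cdot 6 + 6 \sqrt{2 + 6}\right) 33 \left(21 - 23\right) = \left(6 + 36 + 6 \sqrt{8}\right) 33 \left(-2\right) = \left(6 + 36 + 6 \cdot 2 \sqrt{2}\right) \left(-66\right) = \left(6 + 36 + 12 \sqrt{2}\right) \left(-66\right) = \left(42 + 12 \sqrt{2}\right) \left(-66\right) = -2772 - 792 \sqrt{2}$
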